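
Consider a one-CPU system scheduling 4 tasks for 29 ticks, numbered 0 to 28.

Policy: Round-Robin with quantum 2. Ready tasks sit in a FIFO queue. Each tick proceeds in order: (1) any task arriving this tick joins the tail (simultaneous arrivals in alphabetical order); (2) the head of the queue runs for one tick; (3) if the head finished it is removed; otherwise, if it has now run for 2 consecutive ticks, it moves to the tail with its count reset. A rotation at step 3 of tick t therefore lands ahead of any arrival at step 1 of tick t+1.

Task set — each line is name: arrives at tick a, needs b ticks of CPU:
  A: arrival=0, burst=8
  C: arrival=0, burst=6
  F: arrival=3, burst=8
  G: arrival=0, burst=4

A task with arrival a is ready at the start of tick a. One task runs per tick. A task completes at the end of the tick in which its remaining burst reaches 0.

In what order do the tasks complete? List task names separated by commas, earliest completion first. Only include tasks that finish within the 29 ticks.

t=0: queue=[A,C,G] q_used=0 → run A
t=1: queue=[A,C,G] q_used=1 → run A
t=2: queue=[C,G,A] q_used=0 → run C
t=3: queue=[C,G,A,F] q_used=1 → run C
t=4: queue=[G,A,F,C] q_used=0 → run G
t=5: queue=[G,A,F,C] q_used=1 → run G
t=6: queue=[A,F,C,G] q_used=0 → run A
t=7: queue=[A,F,C,G] q_used=1 → run A
t=8: queue=[F,C,G,A] q_used=0 → run F
t=9: queue=[F,C,G,A] q_used=1 → run F
t=10: queue=[C,G,A,F] q_used=0 → run C
t=11: queue=[C,G,A,F] q_used=1 → run C
t=12: queue=[G,A,F,C] q_used=0 → run G
t=13: queue=[G,A,F,C] q_used=1 → run G
t=14: queue=[A,F,C] q_used=0 → run A
t=15: queue=[A,F,C] q_used=1 → run A
t=16: queue=[F,C,A] q_used=0 → run F
t=17: queue=[F,C,A] q_used=1 → run F
t=18: queue=[C,A,F] q_used=0 → run C
t=19: queue=[C,A,F] q_used=1 → run C
t=20: queue=[A,F] q_used=0 → run A
t=21: queue=[A,F] q_used=1 → run A
t=22: queue=[F] q_used=0 → run F
t=23: queue=[F] q_used=1 → run F
t=24: queue=[F] q_used=0 → run F
t=25: queue=[F] q_used=1 → run F
t=26: (idle)
t=27: (idle)
t=28: (idle)

completion order = G, C, A, F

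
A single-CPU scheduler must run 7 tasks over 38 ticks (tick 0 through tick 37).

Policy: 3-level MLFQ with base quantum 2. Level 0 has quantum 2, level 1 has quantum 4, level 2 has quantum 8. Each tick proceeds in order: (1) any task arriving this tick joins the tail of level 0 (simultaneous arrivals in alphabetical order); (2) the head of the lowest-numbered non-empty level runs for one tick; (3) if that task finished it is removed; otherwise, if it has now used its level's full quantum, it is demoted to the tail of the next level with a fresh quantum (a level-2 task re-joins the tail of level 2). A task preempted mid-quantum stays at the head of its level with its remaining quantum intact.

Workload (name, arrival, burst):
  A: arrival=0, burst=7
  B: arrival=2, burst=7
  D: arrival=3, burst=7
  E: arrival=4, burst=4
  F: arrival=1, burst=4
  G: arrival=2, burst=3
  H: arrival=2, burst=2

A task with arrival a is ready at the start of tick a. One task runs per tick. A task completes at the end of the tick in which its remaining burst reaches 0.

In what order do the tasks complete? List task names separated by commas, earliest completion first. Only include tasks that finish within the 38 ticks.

completion order = H, F, G, E, A, B, D

t=0: L0/L1/L2 = A/-/- → run A
t=1: L0/L1/L2 = AF/-/- → run A
t=2: L0/L1/L2 = FBGH/A/- → run F
t=3: L0/L1/L2 = FBGHD/A/- → run F
t=4: L0/L1/L2 = BGHDE/AF/- → run B
t=5: L0/L1/L2 = BGHDE/AF/- → run B
t=6: L0/L1/L2 = GHDE/AFB/- → run G
t=7: L0/L1/L2 = GHDE/AFB/- → run G
t=8: L0/L1/L2 = HDE/AFBG/- → run H
t=9: L0/L1/L2 = HDE/AFBG/- → run H
t=10: L0/L1/L2 = DE/AFBG/- → run D
t=11: L0/L1/L2 = DE/AFBG/- → run D
t=12: L0/L1/L2 = E/AFBGD/- → run E
t=13: L0/L1/L2 = E/AFBGD/- → run E
t=14: L0/L1/L2 = -/AFBGDE/- → run A
t=15: L0/L1/L2 = -/AFBGDE/- → run A
t=16: L0/L1/L2 = -/AFBGDE/- → run A
t=17: L0/L1/L2 = -/AFBGDE/- → run A
t=18: L0/L1/L2 = -/FBGDE/A → run F
t=19: L0/L1/L2 = -/FBGDE/A → run F
t=20: L0/L1/L2 = -/BGDE/A → run B
t=21: L0/L1/L2 = -/BGDE/A → run B
t=22: L0/L1/L2 = -/BGDE/A → run B
t=23: L0/L1/L2 = -/BGDE/A → run B
t=24: L0/L1/L2 = -/GDE/AB → run G
t=25: L0/L1/L2 = -/DE/AB → run D
t=26: L0/L1/L2 = -/DE/AB → run D
t=27: L0/L1/L2 = -/DE/AB → run D
t=28: L0/L1/L2 = -/DE/AB → run D
t=29: L0/L1/L2 = -/E/ABD → run E
t=30: L0/L1/L2 = -/E/ABD → run E
t=31: L0/L1/L2 = -/-/ABD → run A
t=32: L0/L1/L2 = -/-/BD → run B
t=33: L0/L1/L2 = -/-/D → run D
t=34: (idle)
t=35: (idle)
t=36: (idle)
t=37: (idle)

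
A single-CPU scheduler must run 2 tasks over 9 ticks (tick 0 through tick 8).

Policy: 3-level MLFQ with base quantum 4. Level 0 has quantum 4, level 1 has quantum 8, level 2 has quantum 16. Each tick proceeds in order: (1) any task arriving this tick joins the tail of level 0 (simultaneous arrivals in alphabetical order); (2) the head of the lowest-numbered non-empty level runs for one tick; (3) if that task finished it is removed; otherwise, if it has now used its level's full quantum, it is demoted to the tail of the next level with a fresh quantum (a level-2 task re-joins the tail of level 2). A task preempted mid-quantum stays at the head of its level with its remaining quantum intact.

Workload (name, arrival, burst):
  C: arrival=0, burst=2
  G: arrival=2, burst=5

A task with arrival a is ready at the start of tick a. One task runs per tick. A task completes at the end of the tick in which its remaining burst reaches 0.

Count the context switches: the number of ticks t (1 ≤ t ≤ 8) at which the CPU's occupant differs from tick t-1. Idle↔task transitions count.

t=0: L0/L1/L2 = C/-/- → run C
t=1: L0/L1/L2 = C/-/- → run C
t=2: L0/L1/L2 = G/-/- → run G
t=3: L0/L1/L2 = G/-/- → run G
t=4: L0/L1/L2 = G/-/- → run G
t=5: L0/L1/L2 = G/-/- → run G
t=6: L0/L1/L2 = -/G/- → run G
t=7: (idle)
t=8: (idle)

context switches = 2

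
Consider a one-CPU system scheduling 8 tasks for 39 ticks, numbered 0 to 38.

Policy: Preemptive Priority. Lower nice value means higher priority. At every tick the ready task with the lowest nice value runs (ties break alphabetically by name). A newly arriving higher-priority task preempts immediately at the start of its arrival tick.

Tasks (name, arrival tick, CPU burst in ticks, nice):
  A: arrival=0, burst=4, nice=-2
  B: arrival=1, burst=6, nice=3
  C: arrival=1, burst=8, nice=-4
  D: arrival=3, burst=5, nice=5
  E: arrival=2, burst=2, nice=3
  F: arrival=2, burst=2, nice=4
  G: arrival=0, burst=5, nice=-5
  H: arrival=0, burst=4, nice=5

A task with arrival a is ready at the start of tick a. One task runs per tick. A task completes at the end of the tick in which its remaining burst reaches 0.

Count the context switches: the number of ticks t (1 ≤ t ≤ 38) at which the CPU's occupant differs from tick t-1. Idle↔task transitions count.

t=0: ready={A,G,H} → run G
t=1: ready={A,B,C,G,H} → run G
t=2: ready={A,B,C,E,F,G,H} → run G
t=3: ready={A,B,C,D,E,F,G,H} → run G
t=4: ready={A,B,C,D,E,F,G,H} → run G
t=5: ready={A,B,C,D,E,F,H} → run C
t=6: ready={A,B,C,D,E,F,H} → run C
t=7: ready={A,B,C,D,E,F,H} → run C
t=8: ready={A,B,C,D,E,F,H} → run C
t=9: ready={A,B,C,D,E,F,H} → run C
t=10: ready={A,B,C,D,E,F,H} → run C
t=11: ready={A,B,C,D,E,F,H} → run C
t=12: ready={A,B,C,D,E,F,H} → run C
t=13: ready={A,B,D,E,F,H} → run A
t=14: ready={A,B,D,E,F,H} → run A
t=15: ready={A,B,D,E,F,H} → run A
t=16: ready={A,B,D,E,F,H} → run A
t=17: ready={B,D,E,F,H} → run B
t=18: ready={B,D,E,F,H} → run B
t=19: ready={B,D,E,F,H} → run B
t=20: ready={B,D,E,F,H} → run B
t=21: ready={B,D,E,F,H} → run B
t=22: ready={B,D,E,F,H} → run B
t=23: ready={D,E,F,H} → run E
t=24: ready={D,E,F,H} → run E
t=25: ready={D,F,H} → run F
t=26: ready={D,F,H} → run F
t=27: ready={D,H} → run D
t=28: ready={D,H} → run D
t=29: ready={D,H} → run D
t=30: ready={D,H} → run D
t=31: ready={D,H} → run D
t=32: ready={H} → run H
t=33: ready={H} → run H
t=34: ready={H} → run H
t=35: ready={H} → run H
t=36: (idle)
t=37: (idle)
t=38: (idle)

context switches = 8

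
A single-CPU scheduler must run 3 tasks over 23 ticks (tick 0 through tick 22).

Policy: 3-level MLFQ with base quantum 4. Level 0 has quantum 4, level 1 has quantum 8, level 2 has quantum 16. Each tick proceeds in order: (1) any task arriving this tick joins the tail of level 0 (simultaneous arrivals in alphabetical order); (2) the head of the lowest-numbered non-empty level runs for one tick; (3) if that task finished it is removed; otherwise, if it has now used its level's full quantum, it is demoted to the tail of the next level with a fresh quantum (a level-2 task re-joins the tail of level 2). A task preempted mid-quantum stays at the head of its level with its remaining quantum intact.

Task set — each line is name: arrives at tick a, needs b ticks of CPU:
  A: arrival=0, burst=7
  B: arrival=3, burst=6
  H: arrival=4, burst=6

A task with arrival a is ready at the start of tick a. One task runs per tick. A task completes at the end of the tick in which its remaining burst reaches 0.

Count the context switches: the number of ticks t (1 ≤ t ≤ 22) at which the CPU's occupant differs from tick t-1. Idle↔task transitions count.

context switches = 6

t=0: L0/L1/L2 = A/-/- → run A
t=1: L0/L1/L2 = A/-/- → run A
t=2: L0/L1/L2 = A/-/- → run A
t=3: L0/L1/L2 = AB/-/- → run A
t=4: L0/L1/L2 = BH/A/- → run B
t=5: L0/L1/L2 = BH/A/- → run B
t=6: L0/L1/L2 = BH/A/- → run B
t=7: L0/L1/L2 = BH/A/- → run B
t=8: L0/L1/L2 = H/AB/- → run H
t=9: L0/L1/L2 = H/AB/- → run H
t=10: L0/L1/L2 = H/AB/- → run H
t=11: L0/L1/L2 = H/AB/- → run H
t=12: L0/L1/L2 = -/ABH/- → run A
t=13: L0/L1/L2 = -/ABH/- → run A
t=14: L0/L1/L2 = -/ABH/- → run A
t=15: L0/L1/L2 = -/BH/- → run B
t=16: L0/L1/L2 = -/BH/- → run B
t=17: L0/L1/L2 = -/H/- → run H
t=18: L0/L1/L2 = -/H/- → run H
t=19: (idle)
t=20: (idle)
t=21: (idle)
t=22: (idle)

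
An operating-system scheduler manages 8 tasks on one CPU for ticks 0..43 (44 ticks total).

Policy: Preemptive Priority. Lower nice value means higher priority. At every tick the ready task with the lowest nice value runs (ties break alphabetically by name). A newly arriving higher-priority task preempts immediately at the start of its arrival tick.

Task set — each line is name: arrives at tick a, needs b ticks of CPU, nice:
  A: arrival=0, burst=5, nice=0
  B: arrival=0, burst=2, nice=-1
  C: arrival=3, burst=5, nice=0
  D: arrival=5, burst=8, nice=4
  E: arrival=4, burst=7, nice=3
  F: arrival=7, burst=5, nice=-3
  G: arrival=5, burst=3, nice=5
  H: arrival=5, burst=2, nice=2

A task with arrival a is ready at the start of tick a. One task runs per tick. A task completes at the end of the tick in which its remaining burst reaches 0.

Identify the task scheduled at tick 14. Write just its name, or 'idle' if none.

running at tick 14 = C

t=0: ready={A,B} → run B
t=1: ready={A,B} → run B
t=2: ready={A} → run A
t=3: ready={A,C} → run A
t=4: ready={A,C,E} → run A
t=5: ready={A,C,D,E,G,H} → run A
t=6: ready={A,C,D,E,G,H} → run A
t=7: ready={C,D,E,F,G,H} → run F
t=8: ready={C,D,E,F,G,H} → run F
t=9: ready={C,D,E,F,G,H} → run F
t=10: ready={C,D,E,F,G,H} → run F
t=11: ready={C,D,E,F,G,H} → run F
t=12: ready={C,D,E,G,H} → run C
t=13: ready={C,D,E,G,H} → run C
t=14: ready={C,D,E,G,H} → run C
t=15: ready={C,D,E,G,H} → run C
t=16: ready={C,D,E,G,H} → run C
t=17: ready={D,E,G,H} → run H
t=18: ready={D,E,G,H} → run H
t=19: ready={D,E,G} → run E
t=20: ready={D,E,G} → run E
t=21: ready={D,E,G} → run E
t=22: ready={D,E,G} → run E
t=23: ready={D,E,G} → run E
t=24: ready={D,E,G} → run E
t=25: ready={D,E,G} → run E
t=26: ready={D,G} → run D
t=27: ready={D,G} → run D
t=28: ready={D,G} → run D
t=29: ready={D,G} → run D
t=30: ready={D,G} → run D
t=31: ready={D,G} → run D
t=32: ready={D,G} → run D
t=33: ready={D,G} → run D
t=34: ready={G} → run G
t=35: ready={G} → run G
t=36: ready={G} → run G
t=37: (idle)
t=38: (idle)
t=39: (idle)
t=40: (idle)
t=41: (idle)
t=42: (idle)
t=43: (idle)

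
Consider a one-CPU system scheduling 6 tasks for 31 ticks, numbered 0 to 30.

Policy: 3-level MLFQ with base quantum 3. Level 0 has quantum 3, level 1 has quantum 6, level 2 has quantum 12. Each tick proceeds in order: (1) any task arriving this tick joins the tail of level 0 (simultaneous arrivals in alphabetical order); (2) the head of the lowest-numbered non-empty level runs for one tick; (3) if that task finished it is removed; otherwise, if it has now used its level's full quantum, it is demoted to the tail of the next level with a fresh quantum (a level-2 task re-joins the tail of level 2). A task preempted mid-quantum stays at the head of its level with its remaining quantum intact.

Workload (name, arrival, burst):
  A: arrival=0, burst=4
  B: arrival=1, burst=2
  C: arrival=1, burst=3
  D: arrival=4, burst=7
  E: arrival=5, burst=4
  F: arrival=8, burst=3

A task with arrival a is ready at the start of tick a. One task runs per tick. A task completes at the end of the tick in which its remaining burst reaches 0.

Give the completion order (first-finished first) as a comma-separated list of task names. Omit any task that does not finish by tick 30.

t=0: L0/L1/L2 = A/-/- → run A
t=1: L0/L1/L2 = ABC/-/- → run A
t=2: L0/L1/L2 = ABC/-/- → run A
t=3: L0/L1/L2 = BC/A/- → run B
t=4: L0/L1/L2 = BCD/A/- → run B
t=5: L0/L1/L2 = CDE/A/- → run C
t=6: L0/L1/L2 = CDE/A/- → run C
t=7: L0/L1/L2 = CDE/A/- → run C
t=8: L0/L1/L2 = DEF/A/- → run D
t=9: L0/L1/L2 = DEF/A/- → run D
t=10: L0/L1/L2 = DEF/A/- → run D
t=11: L0/L1/L2 = EF/AD/- → run E
t=12: L0/L1/L2 = EF/AD/- → run E
t=13: L0/L1/L2 = EF/AD/- → run E
t=14: L0/L1/L2 = F/ADE/- → run F
t=15: L0/L1/L2 = F/ADE/- → run F
t=16: L0/L1/L2 = F/ADE/- → run F
t=17: L0/L1/L2 = -/ADE/- → run A
t=18: L0/L1/L2 = -/DE/- → run D
t=19: L0/L1/L2 = -/DE/- → run D
t=20: L0/L1/L2 = -/DE/- → run D
t=21: L0/L1/L2 = -/DE/- → run D
t=22: L0/L1/L2 = -/E/- → run E
t=23: (idle)
t=24: (idle)
t=25: (idle)
t=26: (idle)
t=27: (idle)
t=28: (idle)
t=29: (idle)
t=30: (idle)

completion order = B, C, F, A, D, E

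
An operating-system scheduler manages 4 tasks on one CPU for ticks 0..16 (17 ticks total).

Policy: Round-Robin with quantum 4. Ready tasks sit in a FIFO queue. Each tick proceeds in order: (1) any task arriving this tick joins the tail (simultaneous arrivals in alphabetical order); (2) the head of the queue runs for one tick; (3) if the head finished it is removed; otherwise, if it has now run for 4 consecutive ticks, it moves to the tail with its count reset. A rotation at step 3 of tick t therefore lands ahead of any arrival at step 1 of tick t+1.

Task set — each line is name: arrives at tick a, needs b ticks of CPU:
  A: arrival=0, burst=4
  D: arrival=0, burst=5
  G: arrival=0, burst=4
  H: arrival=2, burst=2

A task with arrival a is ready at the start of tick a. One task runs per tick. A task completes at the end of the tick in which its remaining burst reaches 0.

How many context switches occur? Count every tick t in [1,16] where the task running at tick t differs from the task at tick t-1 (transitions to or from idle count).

t=0: queue=[A,D,G] q_used=0 → run A
t=1: queue=[A,D,G] q_used=1 → run A
t=2: queue=[A,D,G,H] q_used=2 → run A
t=3: queue=[A,D,G,H] q_used=3 → run A
t=4: queue=[D,G,H] q_used=0 → run D
t=5: queue=[D,G,H] q_used=1 → run D
t=6: queue=[D,G,H] q_used=2 → run D
t=7: queue=[D,G,H] q_used=3 → run D
t=8: queue=[G,H,D] q_used=0 → run G
t=9: queue=[G,H,D] q_used=1 → run G
t=10: queue=[G,H,D] q_used=2 → run G
t=11: queue=[G,H,D] q_used=3 → run G
t=12: queue=[H,D] q_used=0 → run H
t=13: queue=[H,D] q_used=1 → run H
t=14: queue=[D] q_used=0 → run D
t=15: (idle)
t=16: (idle)

context switches = 5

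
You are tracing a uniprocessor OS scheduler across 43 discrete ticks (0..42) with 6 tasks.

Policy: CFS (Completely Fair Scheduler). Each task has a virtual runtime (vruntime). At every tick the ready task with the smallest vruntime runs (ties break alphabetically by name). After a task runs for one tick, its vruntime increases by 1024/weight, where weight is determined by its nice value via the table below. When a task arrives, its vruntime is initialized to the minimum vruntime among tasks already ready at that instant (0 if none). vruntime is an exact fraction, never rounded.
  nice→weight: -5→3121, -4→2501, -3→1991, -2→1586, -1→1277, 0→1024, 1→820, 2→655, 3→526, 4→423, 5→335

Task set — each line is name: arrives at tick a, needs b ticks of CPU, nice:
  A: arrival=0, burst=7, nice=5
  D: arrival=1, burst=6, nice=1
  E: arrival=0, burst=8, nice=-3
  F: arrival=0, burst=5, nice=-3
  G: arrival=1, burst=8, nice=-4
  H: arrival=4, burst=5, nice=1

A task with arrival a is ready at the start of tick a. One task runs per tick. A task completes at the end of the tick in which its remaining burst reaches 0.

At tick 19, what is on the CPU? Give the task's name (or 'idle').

t=0: vr[A=0 E=0 F=0] → run A
t=1: vr[A=1024/335 D=0 E=0 F=0 G=0] → run D
t=2: vr[A=1024/335 D=256/205 E=0 F=0 G=0] → run E
t=3: vr[A=1024/335 D=256/205 E=1024/1991 F=0 G=0] → run F
t=4: vr[A=1024/335 D=256/205 E=1024/1991 F=1024/1991 G=0 H=0] → run G
t=5: vr[A=1024/335 D=256/205 E=1024/1991 F=1024/1991 G=1024/2501 H=0] → run H
t=6: vr[A=1024/335 D=256/205 E=1024/1991 F=1024/1991 G=1024/2501 H=256/205] → run G
t=7: vr[A=1024/335 D=256/205 E=1024/1991 F=1024/1991 G=2048/2501 H=256/205] → run E
t=8: vr[A=1024/335 D=256/205 E=2048/1991 F=1024/1991 G=2048/2501 H=256/205] → run F
t=9: vr[A=1024/335 D=256/205 E=2048/1991 F=2048/1991 G=2048/2501 H=256/205] → run G
t=10: vr[A=1024/335 D=256/205 E=2048/1991 F=2048/1991 G=3072/2501 H=256/205] → run E
t=11: vr[A=1024/335 D=256/205 E=3072/1991 F=2048/1991 G=3072/2501 H=256/205] → run F
t=12: vr[A=1024/335 D=256/205 E=3072/1991 F=3072/1991 G=3072/2501 H=256/205] → run G
t=13: vr[A=1024/335 D=256/205 E=3072/1991 F=3072/1991 G=4096/2501 H=256/205] → run D
t=14: vr[A=1024/335 D=512/205 E=3072/1991 F=3072/1991 G=4096/2501 H=256/205] → run H
t=15: vr[A=1024/335 D=512/205 E=3072/1991 F=3072/1991 G=4096/2501 H=512/205] → run E
t=16: vr[A=1024/335 D=512/205 E=4096/1991 F=3072/1991 G=4096/2501 H=512/205] → run F
t=17: vr[A=1024/335 D=512/205 E=4096/1991 F=4096/1991 G=4096/2501 H=512/205] → run G
t=18: vr[A=1024/335 D=512/205 E=4096/1991 F=4096/1991 G=5120/2501 H=512/205] → run G
t=19: vr[A=1024/335 D=512/205 E=4096/1991 F=4096/1991 G=6144/2501 H=512/205] → run E
t=20: vr[A=1024/335 D=512/205 E=5120/1991 F=4096/1991 G=6144/2501 H=512/205] → run F
t=21: vr[A=1024/335 D=512/205 E=5120/1991 G=6144/2501 H=512/205] → run G
t=22: vr[A=1024/335 D=512/205 E=5120/1991 G=7168/2501 H=512/205] → run D
t=23: vr[A=1024/335 D=768/205 E=5120/1991 G=7168/2501 H=512/205] → run H
t=24: vr[A=1024/335 D=768/205 E=5120/1991 G=7168/2501 H=768/205] → run E
t=25: vr[A=1024/335 D=768/205 E=6144/1991 G=7168/2501 H=768/205] → run G
t=26: vr[A=1024/335 D=768/205 E=6144/1991 H=768/205] → run A
t=27: vr[A=2048/335 D=768/205 E=6144/1991 H=768/205] → run E
t=28: vr[A=2048/335 D=768/205 E=7168/1991 H=768/205] → run E
t=29: vr[A=2048/335 D=768/205 H=768/205] → run D
t=30: vr[A=2048/335 D=1024/205 H=768/205] → run H
t=31: vr[A=2048/335 D=1024/205 H=1024/205] → run D
t=32: vr[A=2048/335 D=256/41 H=1024/205] → run H
t=33: vr[A=2048/335 D=256/41] → run A
t=34: vr[A=3072/335 D=256/41] → run D
t=35: vr[A=3072/335] → run A
t=36: vr[A=4096/335] → run A
t=37: vr[A=1024/67] → run A
t=38: vr[A=6144/335] → run A
t=39: (idle)
t=40: (idle)
t=41: (idle)
t=42: (idle)

running at tick 19 = E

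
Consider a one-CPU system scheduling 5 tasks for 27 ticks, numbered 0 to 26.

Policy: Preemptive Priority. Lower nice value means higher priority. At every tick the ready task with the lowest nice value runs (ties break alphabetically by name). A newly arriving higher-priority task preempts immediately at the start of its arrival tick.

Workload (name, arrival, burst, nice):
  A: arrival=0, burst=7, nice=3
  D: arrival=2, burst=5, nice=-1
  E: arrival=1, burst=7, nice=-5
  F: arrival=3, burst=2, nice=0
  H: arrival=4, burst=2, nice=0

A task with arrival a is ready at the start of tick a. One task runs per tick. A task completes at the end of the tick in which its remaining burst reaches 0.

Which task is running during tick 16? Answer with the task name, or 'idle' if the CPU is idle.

t=0: ready={A} → run A
t=1: ready={A,E} → run E
t=2: ready={A,D,E} → run E
t=3: ready={A,D,E,F} → run E
t=4: ready={A,D,E,F,H} → run E
t=5: ready={A,D,E,F,H} → run E
t=6: ready={A,D,E,F,H} → run E
t=7: ready={A,D,E,F,H} → run E
t=8: ready={A,D,F,H} → run D
t=9: ready={A,D,F,H} → run D
t=10: ready={A,D,F,H} → run D
t=11: ready={A,D,F,H} → run D
t=12: ready={A,D,F,H} → run D
t=13: ready={A,F,H} → run F
t=14: ready={A,F,H} → run F
t=15: ready={A,H} → run H
t=16: ready={A,H} → run H
t=17: ready={A} → run A
t=18: ready={A} → run A
t=19: ready={A} → run A
t=20: ready={A} → run A
t=21: ready={A} → run A
t=22: ready={A} → run A
t=23: (idle)
t=24: (idle)
t=25: (idle)
t=26: (idle)

running at tick 16 = H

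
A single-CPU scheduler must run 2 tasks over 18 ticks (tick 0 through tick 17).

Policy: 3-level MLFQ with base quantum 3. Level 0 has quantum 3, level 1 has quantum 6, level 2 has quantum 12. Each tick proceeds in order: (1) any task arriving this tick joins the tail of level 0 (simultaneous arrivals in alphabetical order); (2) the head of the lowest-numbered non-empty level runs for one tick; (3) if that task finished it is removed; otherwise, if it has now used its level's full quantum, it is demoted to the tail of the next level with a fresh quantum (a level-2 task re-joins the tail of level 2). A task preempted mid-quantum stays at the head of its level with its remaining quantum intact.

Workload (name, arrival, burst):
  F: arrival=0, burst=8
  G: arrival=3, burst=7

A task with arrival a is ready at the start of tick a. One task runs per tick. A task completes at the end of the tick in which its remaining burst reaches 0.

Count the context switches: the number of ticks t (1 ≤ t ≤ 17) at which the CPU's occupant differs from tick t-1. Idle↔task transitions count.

t=0: L0/L1/L2 = F/-/- → run F
t=1: L0/L1/L2 = F/-/- → run F
t=2: L0/L1/L2 = F/-/- → run F
t=3: L0/L1/L2 = G/F/- → run G
t=4: L0/L1/L2 = G/F/- → run G
t=5: L0/L1/L2 = G/F/- → run G
t=6: L0/L1/L2 = -/FG/- → run F
t=7: L0/L1/L2 = -/FG/- → run F
t=8: L0/L1/L2 = -/FG/- → run F
t=9: L0/L1/L2 = -/FG/- → run F
t=10: L0/L1/L2 = -/FG/- → run F
t=11: L0/L1/L2 = -/G/- → run G
t=12: L0/L1/L2 = -/G/- → run G
t=13: L0/L1/L2 = -/G/- → run G
t=14: L0/L1/L2 = -/G/- → run G
t=15: (idle)
t=16: (idle)
t=17: (idle)

context switches = 4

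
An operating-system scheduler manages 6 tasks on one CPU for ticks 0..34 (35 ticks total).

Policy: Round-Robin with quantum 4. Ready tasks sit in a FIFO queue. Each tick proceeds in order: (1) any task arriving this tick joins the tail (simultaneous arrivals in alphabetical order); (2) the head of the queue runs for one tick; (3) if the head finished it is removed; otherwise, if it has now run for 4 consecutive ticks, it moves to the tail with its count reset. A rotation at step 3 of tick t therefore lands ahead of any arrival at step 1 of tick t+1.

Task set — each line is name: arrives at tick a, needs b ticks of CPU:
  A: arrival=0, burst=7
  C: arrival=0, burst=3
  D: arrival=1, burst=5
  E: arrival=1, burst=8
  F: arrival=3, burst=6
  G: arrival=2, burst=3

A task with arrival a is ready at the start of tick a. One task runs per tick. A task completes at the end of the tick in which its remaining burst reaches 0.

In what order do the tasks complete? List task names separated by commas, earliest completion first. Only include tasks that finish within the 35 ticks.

completion order = C, G, A, D, E, F

t=0: queue=[A,C] q_used=0 → run A
t=1: queue=[A,C,D,E] q_used=1 → run A
t=2: queue=[A,C,D,E,G] q_used=2 → run A
t=3: queue=[A,C,D,E,G,F] q_used=3 → run A
t=4: queue=[C,D,E,G,F,A] q_used=0 → run C
t=5: queue=[C,D,E,G,F,A] q_used=1 → run C
t=6: queue=[C,D,E,G,F,A] q_used=2 → run C
t=7: queue=[D,E,G,F,A] q_used=0 → run D
t=8: queue=[D,E,G,F,A] q_used=1 → run D
t=9: queue=[D,E,G,F,A] q_used=2 → run D
t=10: queue=[D,E,G,F,A] q_used=3 → run D
t=11: queue=[E,G,F,A,D] q_used=0 → run E
t=12: queue=[E,G,F,A,D] q_used=1 → run E
t=13: queue=[E,G,F,A,D] q_used=2 → run E
t=14: queue=[E,G,F,A,D] q_used=3 → run E
t=15: queue=[G,F,A,D,E] q_used=0 → run G
t=16: queue=[G,F,A,D,E] q_used=1 → run G
t=17: queue=[G,F,A,D,E] q_used=2 → run G
t=18: queue=[F,A,D,E] q_used=0 → run F
t=19: queue=[F,A,D,E] q_used=1 → run F
t=20: queue=[F,A,D,E] q_used=2 → run F
t=21: queue=[F,A,D,E] q_used=3 → run F
t=22: queue=[A,D,E,F] q_used=0 → run A
t=23: queue=[A,D,E,F] q_used=1 → run A
t=24: queue=[A,D,E,F] q_used=2 → run A
t=25: queue=[D,E,F] q_used=0 → run D
t=26: queue=[E,F] q_used=0 → run E
t=27: queue=[E,F] q_used=1 → run E
t=28: queue=[E,F] q_used=2 → run E
t=29: queue=[E,F] q_used=3 → run E
t=30: queue=[F] q_used=0 → run F
t=31: queue=[F] q_used=1 → run F
t=32: (idle)
t=33: (idle)
t=34: (idle)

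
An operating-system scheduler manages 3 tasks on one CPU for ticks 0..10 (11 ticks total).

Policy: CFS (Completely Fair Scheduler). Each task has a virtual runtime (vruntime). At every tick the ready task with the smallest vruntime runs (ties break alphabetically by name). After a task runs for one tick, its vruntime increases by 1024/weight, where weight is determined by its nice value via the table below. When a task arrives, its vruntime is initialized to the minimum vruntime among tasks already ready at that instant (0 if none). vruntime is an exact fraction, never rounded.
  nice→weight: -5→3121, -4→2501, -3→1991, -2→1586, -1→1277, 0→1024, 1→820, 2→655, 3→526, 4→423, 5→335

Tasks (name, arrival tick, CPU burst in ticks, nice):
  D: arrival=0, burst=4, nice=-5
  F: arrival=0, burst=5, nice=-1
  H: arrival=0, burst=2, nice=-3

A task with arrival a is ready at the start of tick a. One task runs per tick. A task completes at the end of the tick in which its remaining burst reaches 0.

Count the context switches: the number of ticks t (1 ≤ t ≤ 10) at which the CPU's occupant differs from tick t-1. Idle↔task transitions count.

context switches = 8

t=0: vr[D=0 F=0 H=0] → run D
t=1: vr[D=1024/3121 F=0 H=0] → run F
t=2: vr[D=1024/3121 F=1024/1277 H=0] → run H
t=3: vr[D=1024/3121 F=1024/1277 H=1024/1991] → run D
t=4: vr[D=2048/3121 F=1024/1277 H=1024/1991] → run H
t=5: vr[D=2048/3121 F=1024/1277] → run D
t=6: vr[D=3072/3121 F=1024/1277] → run F
t=7: vr[D=3072/3121 F=2048/1277] → run D
t=8: vr[F=2048/1277] → run F
t=9: vr[F=3072/1277] → run F
t=10: vr[F=4096/1277] → run F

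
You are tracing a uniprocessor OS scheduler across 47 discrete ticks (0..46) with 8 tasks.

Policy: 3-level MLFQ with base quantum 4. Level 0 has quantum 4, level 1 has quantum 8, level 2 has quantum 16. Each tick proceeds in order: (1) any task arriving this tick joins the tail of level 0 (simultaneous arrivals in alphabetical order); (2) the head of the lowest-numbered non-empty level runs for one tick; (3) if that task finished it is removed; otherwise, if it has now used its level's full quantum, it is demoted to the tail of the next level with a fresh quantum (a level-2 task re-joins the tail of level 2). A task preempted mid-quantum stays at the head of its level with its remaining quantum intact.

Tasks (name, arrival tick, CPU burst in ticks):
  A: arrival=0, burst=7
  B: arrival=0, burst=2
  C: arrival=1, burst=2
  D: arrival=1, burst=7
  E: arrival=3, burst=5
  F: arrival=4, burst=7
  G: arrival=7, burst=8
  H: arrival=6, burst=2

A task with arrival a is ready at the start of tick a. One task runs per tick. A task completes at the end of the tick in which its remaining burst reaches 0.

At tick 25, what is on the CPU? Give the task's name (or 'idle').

running at tick 25 = G

t=0: L0/L1/L2 = AB/-/- → run A
t=1: L0/L1/L2 = ABCD/-/- → run A
t=2: L0/L1/L2 = ABCD/-/- → run A
t=3: L0/L1/L2 = ABCDE/-/- → run A
t=4: L0/L1/L2 = BCDEF/A/- → run B
t=5: L0/L1/L2 = BCDEF/A/- → run B
t=6: L0/L1/L2 = CDEFH/A/- → run C
t=7: L0/L1/L2 = CDEFHG/A/- → run C
t=8: L0/L1/L2 = DEFHG/A/- → run D
t=9: L0/L1/L2 = DEFHG/A/- → run D
t=10: L0/L1/L2 = DEFHG/A/- → run D
t=11: L0/L1/L2 = DEFHG/A/- → run D
t=12: L0/L1/L2 = EFHG/AD/- → run E
t=13: L0/L1/L2 = EFHG/AD/- → run E
t=14: L0/L1/L2 = EFHG/AD/- → run E
t=15: L0/L1/L2 = EFHG/AD/- → run E
t=16: L0/L1/L2 = FHG/ADE/- → run F
t=17: L0/L1/L2 = FHG/ADE/- → run F
t=18: L0/L1/L2 = FHG/ADE/- → run F
t=19: L0/L1/L2 = FHG/ADE/- → run F
t=20: L0/L1/L2 = HG/ADEF/- → run H
t=21: L0/L1/L2 = HG/ADEF/- → run H
t=22: L0/L1/L2 = G/ADEF/- → run G
t=23: L0/L1/L2 = G/ADEF/- → run G
t=24: L0/L1/L2 = G/ADEF/- → run G
t=25: L0/L1/L2 = G/ADEF/- → run G
t=26: L0/L1/L2 = -/ADEFG/- → run A
t=27: L0/L1/L2 = -/ADEFG/- → run A
t=28: L0/L1/L2 = -/ADEFG/- → run A
t=29: L0/L1/L2 = -/DEFG/- → run D
t=30: L0/L1/L2 = -/DEFG/- → run D
t=31: L0/L1/L2 = -/DEFG/- → run D
t=32: L0/L1/L2 = -/EFG/- → run E
t=33: L0/L1/L2 = -/FG/- → run F
t=34: L0/L1/L2 = -/FG/- → run F
t=35: L0/L1/L2 = -/FG/- → run F
t=36: L0/L1/L2 = -/G/- → run G
t=37: L0/L1/L2 = -/G/- → run G
t=38: L0/L1/L2 = -/G/- → run G
t=39: L0/L1/L2 = -/G/- → run G
t=40: (idle)
t=41: (idle)
t=42: (idle)
t=43: (idle)
t=44: (idle)
t=45: (idle)
t=46: (idle)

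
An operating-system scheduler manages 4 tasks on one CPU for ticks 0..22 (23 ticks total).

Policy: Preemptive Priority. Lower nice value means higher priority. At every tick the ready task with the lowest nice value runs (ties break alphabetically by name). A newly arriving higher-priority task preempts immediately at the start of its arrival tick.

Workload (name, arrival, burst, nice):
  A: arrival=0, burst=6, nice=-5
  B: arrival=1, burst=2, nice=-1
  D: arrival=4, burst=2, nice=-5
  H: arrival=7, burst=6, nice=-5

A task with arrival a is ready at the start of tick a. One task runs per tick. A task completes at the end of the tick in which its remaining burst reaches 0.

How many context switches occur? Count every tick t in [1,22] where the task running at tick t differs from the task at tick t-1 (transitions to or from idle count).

t=0: ready={A} → run A
t=1: ready={A,B} → run A
t=2: ready={A,B} → run A
t=3: ready={A,B} → run A
t=4: ready={A,B,D} → run A
t=5: ready={A,B,D} → run A
t=6: ready={B,D} → run D
t=7: ready={B,D,H} → run D
t=8: ready={B,H} → run H
t=9: ready={B,H} → run H
t=10: ready={B,H} → run H
t=11: ready={B,H} → run H
t=12: ready={B,H} → run H
t=13: ready={B,H} → run H
t=14: ready={B} → run B
t=15: ready={B} → run B
t=16: (idle)
t=17: (idle)
t=18: (idle)
t=19: (idle)
t=20: (idle)
t=21: (idle)
t=22: (idle)

context switches = 4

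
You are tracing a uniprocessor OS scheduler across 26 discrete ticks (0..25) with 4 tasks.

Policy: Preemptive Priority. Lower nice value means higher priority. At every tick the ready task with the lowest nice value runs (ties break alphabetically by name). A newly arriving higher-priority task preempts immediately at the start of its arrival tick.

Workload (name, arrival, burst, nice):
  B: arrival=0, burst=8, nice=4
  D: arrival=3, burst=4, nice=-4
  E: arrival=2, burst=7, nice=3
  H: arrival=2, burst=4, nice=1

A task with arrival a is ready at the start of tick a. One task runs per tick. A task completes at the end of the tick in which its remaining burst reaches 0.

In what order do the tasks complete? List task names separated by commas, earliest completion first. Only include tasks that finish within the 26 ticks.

completion order = D, H, E, B

t=0: ready={B} → run B
t=1: ready={B} → run B
t=2: ready={B,E,H} → run H
t=3: ready={B,D,E,H} → run D
t=4: ready={B,D,E,H} → run D
t=5: ready={B,D,E,H} → run D
t=6: ready={B,D,E,H} → run D
t=7: ready={B,E,H} → run H
t=8: ready={B,E,H} → run H
t=9: ready={B,E,H} → run H
t=10: ready={B,E} → run E
t=11: ready={B,E} → run E
t=12: ready={B,E} → run E
t=13: ready={B,E} → run E
t=14: ready={B,E} → run E
t=15: ready={B,E} → run E
t=16: ready={B,E} → run E
t=17: ready={B} → run B
t=18: ready={B} → run B
t=19: ready={B} → run B
t=20: ready={B} → run B
t=21: ready={B} → run B
t=22: ready={B} → run B
t=23: (idle)
t=24: (idle)
t=25: (idle)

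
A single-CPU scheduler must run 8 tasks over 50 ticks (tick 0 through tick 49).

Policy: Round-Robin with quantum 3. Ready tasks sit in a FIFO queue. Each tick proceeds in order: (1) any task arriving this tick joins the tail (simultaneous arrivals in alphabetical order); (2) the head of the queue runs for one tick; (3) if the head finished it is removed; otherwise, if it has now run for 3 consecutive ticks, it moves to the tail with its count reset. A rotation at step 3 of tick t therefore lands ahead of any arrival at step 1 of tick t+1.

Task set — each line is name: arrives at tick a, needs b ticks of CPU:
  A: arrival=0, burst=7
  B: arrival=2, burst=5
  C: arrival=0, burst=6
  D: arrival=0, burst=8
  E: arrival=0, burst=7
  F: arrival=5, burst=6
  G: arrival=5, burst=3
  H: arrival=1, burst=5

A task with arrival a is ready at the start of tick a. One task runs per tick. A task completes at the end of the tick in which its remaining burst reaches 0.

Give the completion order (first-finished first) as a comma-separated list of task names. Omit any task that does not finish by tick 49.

completion order = G, C, H, B, A, F, D, E

t=0: queue=[A,C,D,E] q_used=0 → run A
t=1: queue=[A,C,D,E,H] q_used=1 → run A
t=2: queue=[A,C,D,E,H,B] q_used=2 → run A
t=3: queue=[C,D,E,H,B,A] q_used=0 → run C
t=4: queue=[C,D,E,H,B,A] q_used=1 → run C
t=5: queue=[C,D,E,H,B,A,F,G] q_used=2 → run C
t=6: queue=[D,E,H,B,A,F,G,C] q_used=0 → run D
t=7: queue=[D,E,H,B,A,F,G,C] q_used=1 → run D
t=8: queue=[D,E,H,B,A,F,G,C] q_used=2 → run D
t=9: queue=[E,H,B,A,F,G,C,D] q_used=0 → run E
t=10: queue=[E,H,B,A,F,G,C,D] q_used=1 → run E
t=11: queue=[E,H,B,A,F,G,C,D] q_used=2 → run E
t=12: queue=[H,B,A,F,G,C,D,E] q_used=0 → run H
t=13: queue=[H,B,A,F,G,C,D,E] q_used=1 → run H
t=14: queue=[H,B,A,F,G,C,D,E] q_used=2 → run H
t=15: queue=[B,A,F,G,C,D,E,H] q_used=0 → run B
t=16: queue=[B,A,F,G,C,D,E,H] q_used=1 → run B
t=17: queue=[B,A,F,G,C,D,E,H] q_used=2 → run B
t=18: queue=[A,F,G,C,D,E,H,B] q_used=0 → run A
t=19: queue=[A,F,G,C,D,E,H,B] q_used=1 → run A
t=20: queue=[A,F,G,C,D,E,H,B] q_used=2 → run A
t=21: queue=[F,G,C,D,E,H,B,A] q_used=0 → run F
t=22: queue=[F,G,C,D,E,H,B,A] q_used=1 → run F
t=23: queue=[F,G,C,D,E,H,B,A] q_used=2 → run F
t=24: queue=[G,C,D,E,H,B,A,F] q_used=0 → run G
t=25: queue=[G,C,D,E,H,B,A,F] q_used=1 → run G
t=26: queue=[G,C,D,E,H,B,A,F] q_used=2 → run G
t=27: queue=[C,D,E,H,B,A,F] q_used=0 → run C
t=28: queue=[C,D,E,H,B,A,F] q_used=1 → run C
t=29: queue=[C,D,E,H,B,A,F] q_used=2 → run C
t=30: queue=[D,E,H,B,A,F] q_used=0 → run D
t=31: queue=[D,E,H,B,A,F] q_used=1 → run D
t=32: queue=[D,E,H,B,A,F] q_used=2 → run D
t=33: queue=[E,H,B,A,F,D] q_used=0 → run E
t=34: queue=[E,H,B,A,F,D] q_used=1 → run E
t=35: queue=[E,H,B,A,F,D] q_used=2 → run E
t=36: queue=[H,B,A,F,D,E] q_used=0 → run H
t=37: queue=[H,B,A,F,D,E] q_used=1 → run H
t=38: queue=[B,A,F,D,E] q_used=0 → run B
t=39: queue=[B,A,F,D,E] q_used=1 → run B
t=40: queue=[A,F,D,E] q_used=0 → run A
t=41: queue=[F,D,E] q_used=0 → run F
t=42: queue=[F,D,E] q_used=1 → run F
t=43: queue=[F,D,E] q_used=2 → run F
t=44: queue=[D,E] q_used=0 → run D
t=45: queue=[D,E] q_used=1 → run D
t=46: queue=[E] q_used=0 → run E
t=47: (idle)
t=48: (idle)
t=49: (idle)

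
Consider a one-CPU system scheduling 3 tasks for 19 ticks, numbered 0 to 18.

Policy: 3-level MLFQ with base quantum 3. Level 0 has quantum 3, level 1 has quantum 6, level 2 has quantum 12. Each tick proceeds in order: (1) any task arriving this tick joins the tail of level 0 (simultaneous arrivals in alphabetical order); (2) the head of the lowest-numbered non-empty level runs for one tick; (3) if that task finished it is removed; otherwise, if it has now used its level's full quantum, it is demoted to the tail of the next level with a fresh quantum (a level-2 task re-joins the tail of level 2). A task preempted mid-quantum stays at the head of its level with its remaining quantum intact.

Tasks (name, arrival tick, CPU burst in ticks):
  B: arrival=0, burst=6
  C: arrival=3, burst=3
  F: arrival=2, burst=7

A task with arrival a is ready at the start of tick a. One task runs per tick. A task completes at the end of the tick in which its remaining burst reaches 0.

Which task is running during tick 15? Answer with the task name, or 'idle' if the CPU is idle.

running at tick 15 = F

t=0: L0/L1/L2 = B/-/- → run B
t=1: L0/L1/L2 = B/-/- → run B
t=2: L0/L1/L2 = BF/-/- → run B
t=3: L0/L1/L2 = FC/B/- → run F
t=4: L0/L1/L2 = FC/B/- → run F
t=5: L0/L1/L2 = FC/B/- → run F
t=6: L0/L1/L2 = C/BF/- → run C
t=7: L0/L1/L2 = C/BF/- → run C
t=8: L0/L1/L2 = C/BF/- → run C
t=9: L0/L1/L2 = -/BF/- → run B
t=10: L0/L1/L2 = -/BF/- → run B
t=11: L0/L1/L2 = -/BF/- → run B
t=12: L0/L1/L2 = -/F/- → run F
t=13: L0/L1/L2 = -/F/- → run F
t=14: L0/L1/L2 = -/F/- → run F
t=15: L0/L1/L2 = -/F/- → run F
t=16: (idle)
t=17: (idle)
t=18: (idle)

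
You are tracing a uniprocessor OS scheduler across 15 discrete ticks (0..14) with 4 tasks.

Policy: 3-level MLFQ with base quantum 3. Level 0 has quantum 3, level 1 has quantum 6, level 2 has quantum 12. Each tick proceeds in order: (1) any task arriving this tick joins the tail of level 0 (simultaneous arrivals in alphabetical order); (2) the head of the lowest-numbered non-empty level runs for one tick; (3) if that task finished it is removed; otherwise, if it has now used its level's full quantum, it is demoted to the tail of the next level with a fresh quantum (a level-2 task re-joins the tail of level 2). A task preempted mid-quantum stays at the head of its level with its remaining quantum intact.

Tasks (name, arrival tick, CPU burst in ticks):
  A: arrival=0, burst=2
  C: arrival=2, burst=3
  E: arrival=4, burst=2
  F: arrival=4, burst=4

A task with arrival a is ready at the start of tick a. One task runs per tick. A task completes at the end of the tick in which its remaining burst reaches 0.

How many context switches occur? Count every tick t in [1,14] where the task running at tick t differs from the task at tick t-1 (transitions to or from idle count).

context switches = 4

t=0: L0/L1/L2 = A/-/- → run A
t=1: L0/L1/L2 = A/-/- → run A
t=2: L0/L1/L2 = C/-/- → run C
t=3: L0/L1/L2 = C/-/- → run C
t=4: L0/L1/L2 = CEF/-/- → run C
t=5: L0/L1/L2 = EF/-/- → run E
t=6: L0/L1/L2 = EF/-/- → run E
t=7: L0/L1/L2 = F/-/- → run F
t=8: L0/L1/L2 = F/-/- → run F
t=9: L0/L1/L2 = F/-/- → run F
t=10: L0/L1/L2 = -/F/- → run F
t=11: (idle)
t=12: (idle)
t=13: (idle)
t=14: (idle)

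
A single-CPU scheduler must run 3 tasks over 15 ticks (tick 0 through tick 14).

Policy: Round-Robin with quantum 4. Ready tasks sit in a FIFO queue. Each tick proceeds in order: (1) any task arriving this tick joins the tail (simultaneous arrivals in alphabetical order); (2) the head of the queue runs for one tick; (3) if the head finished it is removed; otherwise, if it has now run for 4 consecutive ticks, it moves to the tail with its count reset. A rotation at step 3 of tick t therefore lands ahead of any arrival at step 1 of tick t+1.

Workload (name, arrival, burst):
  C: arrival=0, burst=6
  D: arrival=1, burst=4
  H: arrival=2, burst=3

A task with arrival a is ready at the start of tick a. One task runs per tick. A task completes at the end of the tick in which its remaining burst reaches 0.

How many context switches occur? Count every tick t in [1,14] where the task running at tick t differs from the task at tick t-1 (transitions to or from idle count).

t=0: queue=[C] q_used=0 → run C
t=1: queue=[C,D] q_used=1 → run C
t=2: queue=[C,D,H] q_used=2 → run C
t=3: queue=[C,D,H] q_used=3 → run C
t=4: queue=[D,H,C] q_used=0 → run D
t=5: queue=[D,H,C] q_used=1 → run D
t=6: queue=[D,H,C] q_used=2 → run D
t=7: queue=[D,H,C] q_used=3 → run D
t=8: queue=[H,C] q_used=0 → run H
t=9: queue=[H,C] q_used=1 → run H
t=10: queue=[H,C] q_used=2 → run H
t=11: queue=[C] q_used=0 → run C
t=12: queue=[C] q_used=1 → run C
t=13: (idle)
t=14: (idle)

context switches = 4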